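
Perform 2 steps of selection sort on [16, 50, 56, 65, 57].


Initial: [16, 50, 56, 65, 57]
Step 1: min=16 at 0
  Swap: [16, 50, 56, 65, 57]
Step 2: min=50 at 1
  Swap: [16, 50, 56, 65, 57]

After 2 steps: [16, 50, 56, 65, 57]


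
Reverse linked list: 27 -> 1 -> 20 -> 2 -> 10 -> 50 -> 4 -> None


Step 1: curr=27, set curr.next=prev(None) | reversed so far: 27
Step 2: curr=1, set curr.next=prev(27) | reversed so far: 1 -> 27
Step 3: curr=20, set curr.next=prev(1) | reversed so far: 20 -> 1 -> 27
Step 4: curr=2, set curr.next=prev(20) | reversed so far: 2 -> 20 -> 1 -> 27
Step 5: curr=10, set curr.next=prev(2) | reversed so far: 10 -> 2 -> 20 -> 1 -> 27
Step 6: curr=50, set curr.next=prev(10) | reversed so far: 50 -> 10 -> 2 -> 20 -> 1 -> 27
Step 7: curr=4, set curr.next=prev(50) | reversed so far: 4 -> 50 -> 10 -> 2 -> 20 -> 1 -> 27

4 -> 50 -> 10 -> 2 -> 20 -> 1 -> 27 -> None


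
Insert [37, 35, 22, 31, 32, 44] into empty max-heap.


Insert 37: [37]
Insert 35: [37, 35]
Insert 22: [37, 35, 22]
Insert 31: [37, 35, 22, 31]
Insert 32: [37, 35, 22, 31, 32]
Insert 44: [44, 35, 37, 31, 32, 22]

Final heap: [44, 35, 37, 31, 32, 22]


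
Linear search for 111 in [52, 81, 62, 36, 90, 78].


i=0: 52!=111
i=1: 81!=111
i=2: 62!=111
i=3: 36!=111
i=4: 90!=111
i=5: 78!=111

Not found, 6 comps


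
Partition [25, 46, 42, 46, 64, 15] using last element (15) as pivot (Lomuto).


Pivot: 15
Place pivot at 0: [15, 46, 42, 46, 64, 25]

Partitioned: [15, 46, 42, 46, 64, 25]


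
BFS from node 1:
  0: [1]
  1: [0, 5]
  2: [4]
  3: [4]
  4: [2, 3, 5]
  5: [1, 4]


Visit 1, enqueue [0, 5]
Visit 0, enqueue []
Visit 5, enqueue [4]
Visit 4, enqueue [2, 3]
Visit 2, enqueue []
Visit 3, enqueue []

BFS order: [1, 0, 5, 4, 2, 3]


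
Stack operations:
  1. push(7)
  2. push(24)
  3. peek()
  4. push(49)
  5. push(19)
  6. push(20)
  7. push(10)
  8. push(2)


push(7) -> [7]
push(24) -> [7, 24]
peek()->24
push(49) -> [7, 24, 49]
push(19) -> [7, 24, 49, 19]
push(20) -> [7, 24, 49, 19, 20]
push(10) -> [7, 24, 49, 19, 20, 10]
push(2) -> [7, 24, 49, 19, 20, 10, 2]

Final stack: [7, 24, 49, 19, 20, 10, 2]


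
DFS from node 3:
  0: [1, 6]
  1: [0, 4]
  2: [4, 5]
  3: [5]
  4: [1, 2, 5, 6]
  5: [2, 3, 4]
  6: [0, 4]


Visit 3, push [5]
Visit 5, push [4, 2]
Visit 2, push [4]
Visit 4, push [6, 1]
Visit 1, push [0]
Visit 0, push [6]
Visit 6, push []

DFS order: [3, 5, 2, 4, 1, 0, 6]


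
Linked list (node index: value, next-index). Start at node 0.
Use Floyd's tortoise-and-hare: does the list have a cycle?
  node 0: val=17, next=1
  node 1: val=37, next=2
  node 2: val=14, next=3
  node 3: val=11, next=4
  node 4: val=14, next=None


Floyd's tortoise (slow, +1) and hare (fast, +2):
  init: slow=0, fast=0
  step 1: slow=1, fast=2
  step 2: slow=2, fast=4
  step 3: fast -> None, no cycle

Cycle: no


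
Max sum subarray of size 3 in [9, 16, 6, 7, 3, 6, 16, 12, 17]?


[0:3]: 31
[1:4]: 29
[2:5]: 16
[3:6]: 16
[4:7]: 25
[5:8]: 34
[6:9]: 45

Max: 45 at [6:9]


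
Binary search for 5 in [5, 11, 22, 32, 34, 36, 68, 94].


Step 1: lo=0, hi=7, mid=3, val=32
Step 2: lo=0, hi=2, mid=1, val=11
Step 3: lo=0, hi=0, mid=0, val=5

Found at index 0


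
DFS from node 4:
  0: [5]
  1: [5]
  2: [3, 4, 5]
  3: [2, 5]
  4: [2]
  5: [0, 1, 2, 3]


Visit 4, push [2]
Visit 2, push [5, 3]
Visit 3, push [5]
Visit 5, push [1, 0]
Visit 0, push []
Visit 1, push []

DFS order: [4, 2, 3, 5, 0, 1]


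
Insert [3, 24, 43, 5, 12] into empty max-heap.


Insert 3: [3]
Insert 24: [24, 3]
Insert 43: [43, 3, 24]
Insert 5: [43, 5, 24, 3]
Insert 12: [43, 12, 24, 3, 5]

Final heap: [43, 12, 24, 3, 5]


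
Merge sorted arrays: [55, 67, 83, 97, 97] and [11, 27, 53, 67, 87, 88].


Take 11 from B
Take 27 from B
Take 53 from B
Take 55 from A
Take 67 from A
Take 67 from B
Take 83 from A
Take 87 from B
Take 88 from B

Merged: [11, 27, 53, 55, 67, 67, 83, 87, 88, 97, 97]


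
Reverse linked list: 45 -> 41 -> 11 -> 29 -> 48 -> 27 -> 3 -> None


Step 1: curr=45, set curr.next=prev(None) | reversed so far: 45
Step 2: curr=41, set curr.next=prev(45) | reversed so far: 41 -> 45
Step 3: curr=11, set curr.next=prev(41) | reversed so far: 11 -> 41 -> 45
Step 4: curr=29, set curr.next=prev(11) | reversed so far: 29 -> 11 -> 41 -> 45
Step 5: curr=48, set curr.next=prev(29) | reversed so far: 48 -> 29 -> 11 -> 41 -> 45
Step 6: curr=27, set curr.next=prev(48) | reversed so far: 27 -> 48 -> 29 -> 11 -> 41 -> 45
Step 7: curr=3, set curr.next=prev(27) | reversed so far: 3 -> 27 -> 48 -> 29 -> 11 -> 41 -> 45

3 -> 27 -> 48 -> 29 -> 11 -> 41 -> 45 -> None


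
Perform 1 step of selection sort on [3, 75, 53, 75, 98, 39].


Initial: [3, 75, 53, 75, 98, 39]
Step 1: min=3 at 0
  Swap: [3, 75, 53, 75, 98, 39]

After 1 step: [3, 75, 53, 75, 98, 39]


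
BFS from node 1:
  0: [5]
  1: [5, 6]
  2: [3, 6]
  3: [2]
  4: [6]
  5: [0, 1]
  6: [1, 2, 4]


Visit 1, enqueue [5, 6]
Visit 5, enqueue [0]
Visit 6, enqueue [2, 4]
Visit 0, enqueue []
Visit 2, enqueue [3]
Visit 4, enqueue []
Visit 3, enqueue []

BFS order: [1, 5, 6, 0, 2, 4, 3]


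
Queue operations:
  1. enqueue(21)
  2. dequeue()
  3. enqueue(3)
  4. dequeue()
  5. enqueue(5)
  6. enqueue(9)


enqueue(21) -> [21]
dequeue()->21, []
enqueue(3) -> [3]
dequeue()->3, []
enqueue(5) -> [5]
enqueue(9) -> [5, 9]

Final queue: [5, 9]


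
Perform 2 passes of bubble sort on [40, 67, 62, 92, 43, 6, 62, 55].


Initial: [40, 67, 62, 92, 43, 6, 62, 55]
Pass 1: [40, 62, 67, 43, 6, 62, 55, 92] (5 swaps)
Pass 2: [40, 62, 43, 6, 62, 55, 67, 92] (4 swaps)

After 2 passes: [40, 62, 43, 6, 62, 55, 67, 92]


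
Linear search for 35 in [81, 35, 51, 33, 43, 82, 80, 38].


i=0: 81!=35
i=1: 35==35 found!

Found at 1, 2 comps


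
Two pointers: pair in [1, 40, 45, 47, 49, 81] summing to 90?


lo=0(1)+hi=5(81)=82
lo=1(40)+hi=5(81)=121
lo=1(40)+hi=4(49)=89
lo=2(45)+hi=4(49)=94
lo=2(45)+hi=3(47)=92

No pair found


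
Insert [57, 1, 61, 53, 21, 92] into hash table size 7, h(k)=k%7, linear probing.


Insert 57: h=1 -> slot 1
Insert 1: h=1, 1 probes -> slot 2
Insert 61: h=5 -> slot 5
Insert 53: h=4 -> slot 4
Insert 21: h=0 -> slot 0
Insert 92: h=1, 2 probes -> slot 3

Table: [21, 57, 1, 92, 53, 61, None]


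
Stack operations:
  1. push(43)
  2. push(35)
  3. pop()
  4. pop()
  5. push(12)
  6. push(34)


push(43) -> [43]
push(35) -> [43, 35]
pop()->35, [43]
pop()->43, []
push(12) -> [12]
push(34) -> [12, 34]

Final stack: [12, 34]


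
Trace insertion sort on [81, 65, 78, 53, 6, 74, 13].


Initial: [81, 65, 78, 53, 6, 74, 13]
Insert 65: [65, 81, 78, 53, 6, 74, 13]
Insert 78: [65, 78, 81, 53, 6, 74, 13]
Insert 53: [53, 65, 78, 81, 6, 74, 13]
Insert 6: [6, 53, 65, 78, 81, 74, 13]
Insert 74: [6, 53, 65, 74, 78, 81, 13]
Insert 13: [6, 13, 53, 65, 74, 78, 81]

Sorted: [6, 13, 53, 65, 74, 78, 81]


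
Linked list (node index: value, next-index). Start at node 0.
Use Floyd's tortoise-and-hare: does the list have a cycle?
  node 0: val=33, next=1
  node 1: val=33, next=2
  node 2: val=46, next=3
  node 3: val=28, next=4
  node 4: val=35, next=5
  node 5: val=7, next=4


Floyd's tortoise (slow, +1) and hare (fast, +2):
  init: slow=0, fast=0
  step 1: slow=1, fast=2
  step 2: slow=2, fast=4
  step 3: slow=3, fast=4
  step 4: slow=4, fast=4
  slow == fast at node 4: cycle detected

Cycle: yes


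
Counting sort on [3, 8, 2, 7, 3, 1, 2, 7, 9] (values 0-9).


Input: [3, 8, 2, 7, 3, 1, 2, 7, 9]
Counts: [0, 1, 2, 2, 0, 0, 0, 2, 1, 1]

Sorted: [1, 2, 2, 3, 3, 7, 7, 8, 9]


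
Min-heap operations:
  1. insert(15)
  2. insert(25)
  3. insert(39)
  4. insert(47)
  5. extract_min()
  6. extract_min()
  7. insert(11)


insert(15) -> [15]
insert(25) -> [15, 25]
insert(39) -> [15, 25, 39]
insert(47) -> [15, 25, 39, 47]
extract_min()->15, [25, 47, 39]
extract_min()->25, [39, 47]
insert(11) -> [11, 47, 39]

Final heap: [11, 47, 39]


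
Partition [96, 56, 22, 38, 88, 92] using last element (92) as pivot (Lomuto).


Pivot: 92
  56 <= 92: swap -> [56, 96, 22, 38, 88, 92]
  22 <= 92: swap -> [56, 22, 96, 38, 88, 92]
  38 <= 92: swap -> [56, 22, 38, 96, 88, 92]
  88 <= 92: swap -> [56, 22, 38, 88, 96, 92]
Place pivot at 4: [56, 22, 38, 88, 92, 96]

Partitioned: [56, 22, 38, 88, 92, 96]


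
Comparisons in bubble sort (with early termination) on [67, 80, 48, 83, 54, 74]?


Algorithm: bubble sort (with early termination)
Input: [67, 80, 48, 83, 54, 74]
Sorted: [48, 54, 67, 74, 80, 83]

14


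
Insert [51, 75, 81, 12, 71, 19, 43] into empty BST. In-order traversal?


Insert 51: root
Insert 75: R from 51
Insert 81: R from 51 -> R from 75
Insert 12: L from 51
Insert 71: R from 51 -> L from 75
Insert 19: L from 51 -> R from 12
Insert 43: L from 51 -> R from 12 -> R from 19

In-order: [12, 19, 43, 51, 71, 75, 81]


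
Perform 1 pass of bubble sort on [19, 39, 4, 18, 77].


Initial: [19, 39, 4, 18, 77]
Pass 1: [19, 4, 18, 39, 77] (2 swaps)

After 1 pass: [19, 4, 18, 39, 77]


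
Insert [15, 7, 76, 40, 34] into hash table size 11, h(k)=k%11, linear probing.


Insert 15: h=4 -> slot 4
Insert 7: h=7 -> slot 7
Insert 76: h=10 -> slot 10
Insert 40: h=7, 1 probes -> slot 8
Insert 34: h=1 -> slot 1

Table: [None, 34, None, None, 15, None, None, 7, 40, None, 76]


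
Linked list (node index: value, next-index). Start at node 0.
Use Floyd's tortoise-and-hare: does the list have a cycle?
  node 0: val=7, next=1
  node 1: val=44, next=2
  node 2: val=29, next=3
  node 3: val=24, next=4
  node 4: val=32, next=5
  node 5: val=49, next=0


Floyd's tortoise (slow, +1) and hare (fast, +2):
  init: slow=0, fast=0
  step 1: slow=1, fast=2
  step 2: slow=2, fast=4
  step 3: slow=3, fast=0
  step 4: slow=4, fast=2
  step 5: slow=5, fast=4
  step 6: slow=0, fast=0
  slow == fast at node 0: cycle detected

Cycle: yes


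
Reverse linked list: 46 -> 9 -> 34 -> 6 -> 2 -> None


Step 1: curr=46, set curr.next=prev(None) | reversed so far: 46
Step 2: curr=9, set curr.next=prev(46) | reversed so far: 9 -> 46
Step 3: curr=34, set curr.next=prev(9) | reversed so far: 34 -> 9 -> 46
Step 4: curr=6, set curr.next=prev(34) | reversed so far: 6 -> 34 -> 9 -> 46
Step 5: curr=2, set curr.next=prev(6) | reversed so far: 2 -> 6 -> 34 -> 9 -> 46

2 -> 6 -> 34 -> 9 -> 46 -> None


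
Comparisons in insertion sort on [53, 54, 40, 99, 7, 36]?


Algorithm: insertion sort
Input: [53, 54, 40, 99, 7, 36]
Sorted: [7, 36, 40, 53, 54, 99]

13


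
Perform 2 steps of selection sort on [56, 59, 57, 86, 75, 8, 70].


Initial: [56, 59, 57, 86, 75, 8, 70]
Step 1: min=8 at 5
  Swap: [8, 59, 57, 86, 75, 56, 70]
Step 2: min=56 at 5
  Swap: [8, 56, 57, 86, 75, 59, 70]

After 2 steps: [8, 56, 57, 86, 75, 59, 70]


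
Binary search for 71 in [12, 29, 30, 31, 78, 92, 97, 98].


Step 1: lo=0, hi=7, mid=3, val=31
Step 2: lo=4, hi=7, mid=5, val=92
Step 3: lo=4, hi=4, mid=4, val=78

Not found


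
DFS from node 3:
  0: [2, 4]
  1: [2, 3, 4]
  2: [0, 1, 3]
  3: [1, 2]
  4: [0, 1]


Visit 3, push [2, 1]
Visit 1, push [4, 2]
Visit 2, push [0]
Visit 0, push [4]
Visit 4, push []

DFS order: [3, 1, 2, 0, 4]


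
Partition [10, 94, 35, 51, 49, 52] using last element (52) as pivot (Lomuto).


Pivot: 52
  10 <= 52: advance i (no swap)
  35 <= 52: swap -> [10, 35, 94, 51, 49, 52]
  51 <= 52: swap -> [10, 35, 51, 94, 49, 52]
  49 <= 52: swap -> [10, 35, 51, 49, 94, 52]
Place pivot at 4: [10, 35, 51, 49, 52, 94]

Partitioned: [10, 35, 51, 49, 52, 94]


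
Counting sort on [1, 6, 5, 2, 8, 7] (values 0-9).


Input: [1, 6, 5, 2, 8, 7]
Counts: [0, 1, 1, 0, 0, 1, 1, 1, 1, 0]

Sorted: [1, 2, 5, 6, 7, 8]


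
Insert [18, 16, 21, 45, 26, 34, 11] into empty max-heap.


Insert 18: [18]
Insert 16: [18, 16]
Insert 21: [21, 16, 18]
Insert 45: [45, 21, 18, 16]
Insert 26: [45, 26, 18, 16, 21]
Insert 34: [45, 26, 34, 16, 21, 18]
Insert 11: [45, 26, 34, 16, 21, 18, 11]

Final heap: [45, 26, 34, 16, 21, 18, 11]


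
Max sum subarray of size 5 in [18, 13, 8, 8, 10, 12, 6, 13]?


[0:5]: 57
[1:6]: 51
[2:7]: 44
[3:8]: 49

Max: 57 at [0:5]


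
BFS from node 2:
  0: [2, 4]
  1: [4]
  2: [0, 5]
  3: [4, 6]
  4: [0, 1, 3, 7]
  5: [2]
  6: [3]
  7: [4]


Visit 2, enqueue [0, 5]
Visit 0, enqueue [4]
Visit 5, enqueue []
Visit 4, enqueue [1, 3, 7]
Visit 1, enqueue []
Visit 3, enqueue [6]
Visit 7, enqueue []
Visit 6, enqueue []

BFS order: [2, 0, 5, 4, 1, 3, 7, 6]


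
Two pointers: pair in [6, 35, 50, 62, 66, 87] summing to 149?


lo=0(6)+hi=5(87)=93
lo=1(35)+hi=5(87)=122
lo=2(50)+hi=5(87)=137
lo=3(62)+hi=5(87)=149

Yes: 62+87=149


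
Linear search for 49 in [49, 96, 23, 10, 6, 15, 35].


i=0: 49==49 found!

Found at 0, 1 comps


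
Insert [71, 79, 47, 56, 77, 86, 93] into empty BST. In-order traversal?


Insert 71: root
Insert 79: R from 71
Insert 47: L from 71
Insert 56: L from 71 -> R from 47
Insert 77: R from 71 -> L from 79
Insert 86: R from 71 -> R from 79
Insert 93: R from 71 -> R from 79 -> R from 86

In-order: [47, 56, 71, 77, 79, 86, 93]


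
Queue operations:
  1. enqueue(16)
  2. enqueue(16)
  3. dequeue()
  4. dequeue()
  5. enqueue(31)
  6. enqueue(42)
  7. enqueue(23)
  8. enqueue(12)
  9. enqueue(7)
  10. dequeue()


enqueue(16) -> [16]
enqueue(16) -> [16, 16]
dequeue()->16, [16]
dequeue()->16, []
enqueue(31) -> [31]
enqueue(42) -> [31, 42]
enqueue(23) -> [31, 42, 23]
enqueue(12) -> [31, 42, 23, 12]
enqueue(7) -> [31, 42, 23, 12, 7]
dequeue()->31, [42, 23, 12, 7]

Final queue: [42, 23, 12, 7]


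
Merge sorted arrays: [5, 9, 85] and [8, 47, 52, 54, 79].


Take 5 from A
Take 8 from B
Take 9 from A
Take 47 from B
Take 52 from B
Take 54 from B
Take 79 from B

Merged: [5, 8, 9, 47, 52, 54, 79, 85]


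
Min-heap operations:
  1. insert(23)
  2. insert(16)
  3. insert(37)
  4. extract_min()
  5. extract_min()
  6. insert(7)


insert(23) -> [23]
insert(16) -> [16, 23]
insert(37) -> [16, 23, 37]
extract_min()->16, [23, 37]
extract_min()->23, [37]
insert(7) -> [7, 37]

Final heap: [7, 37]


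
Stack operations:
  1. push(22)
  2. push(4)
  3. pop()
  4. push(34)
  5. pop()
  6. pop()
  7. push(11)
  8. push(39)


push(22) -> [22]
push(4) -> [22, 4]
pop()->4, [22]
push(34) -> [22, 34]
pop()->34, [22]
pop()->22, []
push(11) -> [11]
push(39) -> [11, 39]

Final stack: [11, 39]


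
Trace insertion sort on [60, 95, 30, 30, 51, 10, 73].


Initial: [60, 95, 30, 30, 51, 10, 73]
Insert 95: [60, 95, 30, 30, 51, 10, 73]
Insert 30: [30, 60, 95, 30, 51, 10, 73]
Insert 30: [30, 30, 60, 95, 51, 10, 73]
Insert 51: [30, 30, 51, 60, 95, 10, 73]
Insert 10: [10, 30, 30, 51, 60, 95, 73]
Insert 73: [10, 30, 30, 51, 60, 73, 95]

Sorted: [10, 30, 30, 51, 60, 73, 95]


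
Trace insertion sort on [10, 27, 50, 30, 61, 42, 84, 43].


Initial: [10, 27, 50, 30, 61, 42, 84, 43]
Insert 27: [10, 27, 50, 30, 61, 42, 84, 43]
Insert 50: [10, 27, 50, 30, 61, 42, 84, 43]
Insert 30: [10, 27, 30, 50, 61, 42, 84, 43]
Insert 61: [10, 27, 30, 50, 61, 42, 84, 43]
Insert 42: [10, 27, 30, 42, 50, 61, 84, 43]
Insert 84: [10, 27, 30, 42, 50, 61, 84, 43]
Insert 43: [10, 27, 30, 42, 43, 50, 61, 84]

Sorted: [10, 27, 30, 42, 43, 50, 61, 84]


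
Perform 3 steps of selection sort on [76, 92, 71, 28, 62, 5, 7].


Initial: [76, 92, 71, 28, 62, 5, 7]
Step 1: min=5 at 5
  Swap: [5, 92, 71, 28, 62, 76, 7]
Step 2: min=7 at 6
  Swap: [5, 7, 71, 28, 62, 76, 92]
Step 3: min=28 at 3
  Swap: [5, 7, 28, 71, 62, 76, 92]

After 3 steps: [5, 7, 28, 71, 62, 76, 92]


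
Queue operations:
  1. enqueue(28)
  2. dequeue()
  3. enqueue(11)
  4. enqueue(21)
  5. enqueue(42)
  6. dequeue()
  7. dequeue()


enqueue(28) -> [28]
dequeue()->28, []
enqueue(11) -> [11]
enqueue(21) -> [11, 21]
enqueue(42) -> [11, 21, 42]
dequeue()->11, [21, 42]
dequeue()->21, [42]

Final queue: [42]


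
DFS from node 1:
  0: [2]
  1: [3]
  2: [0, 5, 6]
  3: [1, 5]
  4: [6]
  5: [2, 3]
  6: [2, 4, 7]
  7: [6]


Visit 1, push [3]
Visit 3, push [5]
Visit 5, push [2]
Visit 2, push [6, 0]
Visit 0, push []
Visit 6, push [7, 4]
Visit 4, push []
Visit 7, push []

DFS order: [1, 3, 5, 2, 0, 6, 4, 7]


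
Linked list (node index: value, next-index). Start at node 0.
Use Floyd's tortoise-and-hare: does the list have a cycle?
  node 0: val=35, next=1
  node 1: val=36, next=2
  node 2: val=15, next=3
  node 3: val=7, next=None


Floyd's tortoise (slow, +1) and hare (fast, +2):
  init: slow=0, fast=0
  step 1: slow=1, fast=2
  step 2: fast 2->3->None, no cycle

Cycle: no


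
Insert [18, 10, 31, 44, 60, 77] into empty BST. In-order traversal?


Insert 18: root
Insert 10: L from 18
Insert 31: R from 18
Insert 44: R from 18 -> R from 31
Insert 60: R from 18 -> R from 31 -> R from 44
Insert 77: R from 18 -> R from 31 -> R from 44 -> R from 60

In-order: [10, 18, 31, 44, 60, 77]


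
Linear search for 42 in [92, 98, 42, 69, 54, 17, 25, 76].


i=0: 92!=42
i=1: 98!=42
i=2: 42==42 found!

Found at 2, 3 comps


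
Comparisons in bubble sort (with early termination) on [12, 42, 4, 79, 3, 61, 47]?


Algorithm: bubble sort (with early termination)
Input: [12, 42, 4, 79, 3, 61, 47]
Sorted: [3, 4, 12, 42, 47, 61, 79]

20


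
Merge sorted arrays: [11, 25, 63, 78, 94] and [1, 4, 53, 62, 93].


Take 1 from B
Take 4 from B
Take 11 from A
Take 25 from A
Take 53 from B
Take 62 from B
Take 63 from A
Take 78 from A
Take 93 from B

Merged: [1, 4, 11, 25, 53, 62, 63, 78, 93, 94]


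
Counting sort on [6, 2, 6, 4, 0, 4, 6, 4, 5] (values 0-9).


Input: [6, 2, 6, 4, 0, 4, 6, 4, 5]
Counts: [1, 0, 1, 0, 3, 1, 3, 0, 0, 0]

Sorted: [0, 2, 4, 4, 4, 5, 6, 6, 6]


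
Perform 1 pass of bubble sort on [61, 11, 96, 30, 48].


Initial: [61, 11, 96, 30, 48]
Pass 1: [11, 61, 30, 48, 96] (3 swaps)

After 1 pass: [11, 61, 30, 48, 96]


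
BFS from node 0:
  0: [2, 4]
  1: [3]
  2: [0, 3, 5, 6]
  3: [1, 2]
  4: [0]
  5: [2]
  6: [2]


Visit 0, enqueue [2, 4]
Visit 2, enqueue [3, 5, 6]
Visit 4, enqueue []
Visit 3, enqueue [1]
Visit 5, enqueue []
Visit 6, enqueue []
Visit 1, enqueue []

BFS order: [0, 2, 4, 3, 5, 6, 1]


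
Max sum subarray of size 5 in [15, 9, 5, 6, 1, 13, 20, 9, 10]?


[0:5]: 36
[1:6]: 34
[2:7]: 45
[3:8]: 49
[4:9]: 53

Max: 53 at [4:9]


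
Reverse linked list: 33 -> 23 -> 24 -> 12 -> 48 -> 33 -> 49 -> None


Step 1: curr=33, set curr.next=prev(None) | reversed so far: 33
Step 2: curr=23, set curr.next=prev(33) | reversed so far: 23 -> 33
Step 3: curr=24, set curr.next=prev(23) | reversed so far: 24 -> 23 -> 33
Step 4: curr=12, set curr.next=prev(24) | reversed so far: 12 -> 24 -> 23 -> 33
Step 5: curr=48, set curr.next=prev(12) | reversed so far: 48 -> 12 -> 24 -> 23 -> 33
Step 6: curr=33, set curr.next=prev(48) | reversed so far: 33 -> 48 -> 12 -> 24 -> 23 -> 33
Step 7: curr=49, set curr.next=prev(33) | reversed so far: 49 -> 33 -> 48 -> 12 -> 24 -> 23 -> 33

49 -> 33 -> 48 -> 12 -> 24 -> 23 -> 33 -> None


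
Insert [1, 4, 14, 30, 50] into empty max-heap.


Insert 1: [1]
Insert 4: [4, 1]
Insert 14: [14, 1, 4]
Insert 30: [30, 14, 4, 1]
Insert 50: [50, 30, 4, 1, 14]

Final heap: [50, 30, 4, 1, 14]


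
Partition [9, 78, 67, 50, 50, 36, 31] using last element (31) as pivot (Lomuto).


Pivot: 31
  9 <= 31: advance i (no swap)
Place pivot at 1: [9, 31, 67, 50, 50, 36, 78]

Partitioned: [9, 31, 67, 50, 50, 36, 78]


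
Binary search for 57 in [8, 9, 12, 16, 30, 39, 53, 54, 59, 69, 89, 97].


Step 1: lo=0, hi=11, mid=5, val=39
Step 2: lo=6, hi=11, mid=8, val=59
Step 3: lo=6, hi=7, mid=6, val=53
Step 4: lo=7, hi=7, mid=7, val=54

Not found


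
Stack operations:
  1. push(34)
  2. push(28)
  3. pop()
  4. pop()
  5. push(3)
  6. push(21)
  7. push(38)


push(34) -> [34]
push(28) -> [34, 28]
pop()->28, [34]
pop()->34, []
push(3) -> [3]
push(21) -> [3, 21]
push(38) -> [3, 21, 38]

Final stack: [3, 21, 38]


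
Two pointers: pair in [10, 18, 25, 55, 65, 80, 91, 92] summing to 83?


lo=0(10)+hi=7(92)=102
lo=0(10)+hi=6(91)=101
lo=0(10)+hi=5(80)=90
lo=0(10)+hi=4(65)=75
lo=1(18)+hi=4(65)=83

Yes: 18+65=83


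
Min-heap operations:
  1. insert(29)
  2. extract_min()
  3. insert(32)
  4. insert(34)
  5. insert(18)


insert(29) -> [29]
extract_min()->29, []
insert(32) -> [32]
insert(34) -> [32, 34]
insert(18) -> [18, 34, 32]

Final heap: [18, 34, 32]


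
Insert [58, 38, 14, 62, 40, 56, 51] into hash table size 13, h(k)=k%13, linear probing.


Insert 58: h=6 -> slot 6
Insert 38: h=12 -> slot 12
Insert 14: h=1 -> slot 1
Insert 62: h=10 -> slot 10
Insert 40: h=1, 1 probes -> slot 2
Insert 56: h=4 -> slot 4
Insert 51: h=12, 1 probes -> slot 0

Table: [51, 14, 40, None, 56, None, 58, None, None, None, 62, None, 38]


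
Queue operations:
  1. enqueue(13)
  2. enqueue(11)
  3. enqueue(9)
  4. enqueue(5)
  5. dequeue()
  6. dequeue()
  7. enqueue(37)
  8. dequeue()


enqueue(13) -> [13]
enqueue(11) -> [13, 11]
enqueue(9) -> [13, 11, 9]
enqueue(5) -> [13, 11, 9, 5]
dequeue()->13, [11, 9, 5]
dequeue()->11, [9, 5]
enqueue(37) -> [9, 5, 37]
dequeue()->9, [5, 37]

Final queue: [5, 37]


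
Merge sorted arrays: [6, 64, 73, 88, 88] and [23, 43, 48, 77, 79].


Take 6 from A
Take 23 from B
Take 43 from B
Take 48 from B
Take 64 from A
Take 73 from A
Take 77 from B
Take 79 from B

Merged: [6, 23, 43, 48, 64, 73, 77, 79, 88, 88]


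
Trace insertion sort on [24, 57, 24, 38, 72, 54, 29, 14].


Initial: [24, 57, 24, 38, 72, 54, 29, 14]
Insert 57: [24, 57, 24, 38, 72, 54, 29, 14]
Insert 24: [24, 24, 57, 38, 72, 54, 29, 14]
Insert 38: [24, 24, 38, 57, 72, 54, 29, 14]
Insert 72: [24, 24, 38, 57, 72, 54, 29, 14]
Insert 54: [24, 24, 38, 54, 57, 72, 29, 14]
Insert 29: [24, 24, 29, 38, 54, 57, 72, 14]
Insert 14: [14, 24, 24, 29, 38, 54, 57, 72]

Sorted: [14, 24, 24, 29, 38, 54, 57, 72]


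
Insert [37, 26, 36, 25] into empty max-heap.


Insert 37: [37]
Insert 26: [37, 26]
Insert 36: [37, 26, 36]
Insert 25: [37, 26, 36, 25]

Final heap: [37, 26, 36, 25]


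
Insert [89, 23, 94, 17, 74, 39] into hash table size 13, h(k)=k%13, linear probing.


Insert 89: h=11 -> slot 11
Insert 23: h=10 -> slot 10
Insert 94: h=3 -> slot 3
Insert 17: h=4 -> slot 4
Insert 74: h=9 -> slot 9
Insert 39: h=0 -> slot 0

Table: [39, None, None, 94, 17, None, None, None, None, 74, 23, 89, None]


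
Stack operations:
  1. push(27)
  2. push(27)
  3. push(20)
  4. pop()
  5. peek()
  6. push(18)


push(27) -> [27]
push(27) -> [27, 27]
push(20) -> [27, 27, 20]
pop()->20, [27, 27]
peek()->27
push(18) -> [27, 27, 18]

Final stack: [27, 27, 18]


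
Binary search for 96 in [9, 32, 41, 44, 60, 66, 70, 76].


Step 1: lo=0, hi=7, mid=3, val=44
Step 2: lo=4, hi=7, mid=5, val=66
Step 3: lo=6, hi=7, mid=6, val=70
Step 4: lo=7, hi=7, mid=7, val=76

Not found


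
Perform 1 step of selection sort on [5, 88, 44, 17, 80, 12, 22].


Initial: [5, 88, 44, 17, 80, 12, 22]
Step 1: min=5 at 0
  Swap: [5, 88, 44, 17, 80, 12, 22]

After 1 step: [5, 88, 44, 17, 80, 12, 22]


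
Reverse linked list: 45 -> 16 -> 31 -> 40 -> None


Step 1: curr=45, set curr.next=prev(None) | reversed so far: 45
Step 2: curr=16, set curr.next=prev(45) | reversed so far: 16 -> 45
Step 3: curr=31, set curr.next=prev(16) | reversed so far: 31 -> 16 -> 45
Step 4: curr=40, set curr.next=prev(31) | reversed so far: 40 -> 31 -> 16 -> 45

40 -> 31 -> 16 -> 45 -> None


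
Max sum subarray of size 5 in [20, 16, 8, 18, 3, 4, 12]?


[0:5]: 65
[1:6]: 49
[2:7]: 45

Max: 65 at [0:5]


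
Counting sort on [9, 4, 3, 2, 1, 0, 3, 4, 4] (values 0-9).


Input: [9, 4, 3, 2, 1, 0, 3, 4, 4]
Counts: [1, 1, 1, 2, 3, 0, 0, 0, 0, 1]

Sorted: [0, 1, 2, 3, 3, 4, 4, 4, 9]


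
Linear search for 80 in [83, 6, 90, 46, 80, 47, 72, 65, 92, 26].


i=0: 83!=80
i=1: 6!=80
i=2: 90!=80
i=3: 46!=80
i=4: 80==80 found!

Found at 4, 5 comps


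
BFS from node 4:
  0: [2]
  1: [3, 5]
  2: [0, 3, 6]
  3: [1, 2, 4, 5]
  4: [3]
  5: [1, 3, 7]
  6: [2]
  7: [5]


Visit 4, enqueue [3]
Visit 3, enqueue [1, 2, 5]
Visit 1, enqueue []
Visit 2, enqueue [0, 6]
Visit 5, enqueue [7]
Visit 0, enqueue []
Visit 6, enqueue []
Visit 7, enqueue []

BFS order: [4, 3, 1, 2, 5, 0, 6, 7]


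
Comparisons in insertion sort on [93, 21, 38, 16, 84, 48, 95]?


Algorithm: insertion sort
Input: [93, 21, 38, 16, 84, 48, 95]
Sorted: [16, 21, 38, 48, 84, 93, 95]

12


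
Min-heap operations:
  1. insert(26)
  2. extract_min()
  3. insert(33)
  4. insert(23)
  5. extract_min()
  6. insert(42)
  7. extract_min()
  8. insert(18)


insert(26) -> [26]
extract_min()->26, []
insert(33) -> [33]
insert(23) -> [23, 33]
extract_min()->23, [33]
insert(42) -> [33, 42]
extract_min()->33, [42]
insert(18) -> [18, 42]

Final heap: [18, 42]


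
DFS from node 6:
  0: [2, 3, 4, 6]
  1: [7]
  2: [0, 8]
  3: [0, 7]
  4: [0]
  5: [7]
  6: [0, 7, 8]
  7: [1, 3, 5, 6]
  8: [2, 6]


Visit 6, push [8, 7, 0]
Visit 0, push [4, 3, 2]
Visit 2, push [8]
Visit 8, push []
Visit 3, push [7]
Visit 7, push [5, 1]
Visit 1, push []
Visit 5, push []
Visit 4, push []

DFS order: [6, 0, 2, 8, 3, 7, 1, 5, 4]


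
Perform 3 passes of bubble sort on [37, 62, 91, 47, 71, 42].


Initial: [37, 62, 91, 47, 71, 42]
Pass 1: [37, 62, 47, 71, 42, 91] (3 swaps)
Pass 2: [37, 47, 62, 42, 71, 91] (2 swaps)
Pass 3: [37, 47, 42, 62, 71, 91] (1 swaps)

After 3 passes: [37, 47, 42, 62, 71, 91]


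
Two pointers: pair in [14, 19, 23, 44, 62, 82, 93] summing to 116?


lo=0(14)+hi=6(93)=107
lo=1(19)+hi=6(93)=112
lo=2(23)+hi=6(93)=116

Yes: 23+93=116


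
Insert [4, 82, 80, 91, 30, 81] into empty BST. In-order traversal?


Insert 4: root
Insert 82: R from 4
Insert 80: R from 4 -> L from 82
Insert 91: R from 4 -> R from 82
Insert 30: R from 4 -> L from 82 -> L from 80
Insert 81: R from 4 -> L from 82 -> R from 80

In-order: [4, 30, 80, 81, 82, 91]


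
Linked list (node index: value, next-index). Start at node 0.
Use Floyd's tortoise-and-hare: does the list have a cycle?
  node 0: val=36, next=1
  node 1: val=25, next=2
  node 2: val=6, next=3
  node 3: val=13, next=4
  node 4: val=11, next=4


Floyd's tortoise (slow, +1) and hare (fast, +2):
  init: slow=0, fast=0
  step 1: slow=1, fast=2
  step 2: slow=2, fast=4
  step 3: slow=3, fast=4
  step 4: slow=4, fast=4
  slow == fast at node 4: cycle detected

Cycle: yes


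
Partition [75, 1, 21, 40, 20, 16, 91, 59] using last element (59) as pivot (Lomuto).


Pivot: 59
  1 <= 59: swap -> [1, 75, 21, 40, 20, 16, 91, 59]
  21 <= 59: swap -> [1, 21, 75, 40, 20, 16, 91, 59]
  40 <= 59: swap -> [1, 21, 40, 75, 20, 16, 91, 59]
  20 <= 59: swap -> [1, 21, 40, 20, 75, 16, 91, 59]
  16 <= 59: swap -> [1, 21, 40, 20, 16, 75, 91, 59]
Place pivot at 5: [1, 21, 40, 20, 16, 59, 91, 75]

Partitioned: [1, 21, 40, 20, 16, 59, 91, 75]


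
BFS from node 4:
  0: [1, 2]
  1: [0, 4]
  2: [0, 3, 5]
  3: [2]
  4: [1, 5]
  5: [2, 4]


Visit 4, enqueue [1, 5]
Visit 1, enqueue [0]
Visit 5, enqueue [2]
Visit 0, enqueue []
Visit 2, enqueue [3]
Visit 3, enqueue []

BFS order: [4, 1, 5, 0, 2, 3]


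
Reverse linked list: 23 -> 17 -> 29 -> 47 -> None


Step 1: curr=23, set curr.next=prev(None) | reversed so far: 23
Step 2: curr=17, set curr.next=prev(23) | reversed so far: 17 -> 23
Step 3: curr=29, set curr.next=prev(17) | reversed so far: 29 -> 17 -> 23
Step 4: curr=47, set curr.next=prev(29) | reversed so far: 47 -> 29 -> 17 -> 23

47 -> 29 -> 17 -> 23 -> None


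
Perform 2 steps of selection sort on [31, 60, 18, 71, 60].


Initial: [31, 60, 18, 71, 60]
Step 1: min=18 at 2
  Swap: [18, 60, 31, 71, 60]
Step 2: min=31 at 2
  Swap: [18, 31, 60, 71, 60]

After 2 steps: [18, 31, 60, 71, 60]


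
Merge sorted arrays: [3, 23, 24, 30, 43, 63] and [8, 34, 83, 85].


Take 3 from A
Take 8 from B
Take 23 from A
Take 24 from A
Take 30 from A
Take 34 from B
Take 43 from A
Take 63 from A

Merged: [3, 8, 23, 24, 30, 34, 43, 63, 83, 85]


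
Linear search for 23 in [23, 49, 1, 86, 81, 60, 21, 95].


i=0: 23==23 found!

Found at 0, 1 comps


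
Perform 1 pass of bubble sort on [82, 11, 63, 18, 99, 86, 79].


Initial: [82, 11, 63, 18, 99, 86, 79]
Pass 1: [11, 63, 18, 82, 86, 79, 99] (5 swaps)

After 1 pass: [11, 63, 18, 82, 86, 79, 99]


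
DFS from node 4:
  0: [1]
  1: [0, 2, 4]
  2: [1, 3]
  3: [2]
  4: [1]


Visit 4, push [1]
Visit 1, push [2, 0]
Visit 0, push []
Visit 2, push [3]
Visit 3, push []

DFS order: [4, 1, 0, 2, 3]


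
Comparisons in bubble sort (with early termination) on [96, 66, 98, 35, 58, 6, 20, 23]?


Algorithm: bubble sort (with early termination)
Input: [96, 66, 98, 35, 58, 6, 20, 23]
Sorted: [6, 20, 23, 35, 58, 66, 96, 98]

27


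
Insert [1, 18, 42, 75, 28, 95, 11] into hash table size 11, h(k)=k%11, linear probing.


Insert 1: h=1 -> slot 1
Insert 18: h=7 -> slot 7
Insert 42: h=9 -> slot 9
Insert 75: h=9, 1 probes -> slot 10
Insert 28: h=6 -> slot 6
Insert 95: h=7, 1 probes -> slot 8
Insert 11: h=0 -> slot 0

Table: [11, 1, None, None, None, None, 28, 18, 95, 42, 75]


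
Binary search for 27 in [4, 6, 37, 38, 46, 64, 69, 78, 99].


Step 1: lo=0, hi=8, mid=4, val=46
Step 2: lo=0, hi=3, mid=1, val=6
Step 3: lo=2, hi=3, mid=2, val=37

Not found


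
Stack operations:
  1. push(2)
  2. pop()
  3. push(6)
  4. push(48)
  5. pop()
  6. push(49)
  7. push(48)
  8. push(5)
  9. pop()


push(2) -> [2]
pop()->2, []
push(6) -> [6]
push(48) -> [6, 48]
pop()->48, [6]
push(49) -> [6, 49]
push(48) -> [6, 49, 48]
push(5) -> [6, 49, 48, 5]
pop()->5, [6, 49, 48]

Final stack: [6, 49, 48]


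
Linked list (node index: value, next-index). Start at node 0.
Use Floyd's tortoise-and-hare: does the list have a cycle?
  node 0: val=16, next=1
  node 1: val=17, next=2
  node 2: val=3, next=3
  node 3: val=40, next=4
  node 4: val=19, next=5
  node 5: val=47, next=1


Floyd's tortoise (slow, +1) and hare (fast, +2):
  init: slow=0, fast=0
  step 1: slow=1, fast=2
  step 2: slow=2, fast=4
  step 3: slow=3, fast=1
  step 4: slow=4, fast=3
  step 5: slow=5, fast=5
  slow == fast at node 5: cycle detected

Cycle: yes


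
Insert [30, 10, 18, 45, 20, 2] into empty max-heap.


Insert 30: [30]
Insert 10: [30, 10]
Insert 18: [30, 10, 18]
Insert 45: [45, 30, 18, 10]
Insert 20: [45, 30, 18, 10, 20]
Insert 2: [45, 30, 18, 10, 20, 2]

Final heap: [45, 30, 18, 10, 20, 2]


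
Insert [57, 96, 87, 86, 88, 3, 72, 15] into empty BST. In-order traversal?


Insert 57: root
Insert 96: R from 57
Insert 87: R from 57 -> L from 96
Insert 86: R from 57 -> L from 96 -> L from 87
Insert 88: R from 57 -> L from 96 -> R from 87
Insert 3: L from 57
Insert 72: R from 57 -> L from 96 -> L from 87 -> L from 86
Insert 15: L from 57 -> R from 3

In-order: [3, 15, 57, 72, 86, 87, 88, 96]


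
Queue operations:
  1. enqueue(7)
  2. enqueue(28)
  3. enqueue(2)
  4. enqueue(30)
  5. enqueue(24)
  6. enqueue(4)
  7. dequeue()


enqueue(7) -> [7]
enqueue(28) -> [7, 28]
enqueue(2) -> [7, 28, 2]
enqueue(30) -> [7, 28, 2, 30]
enqueue(24) -> [7, 28, 2, 30, 24]
enqueue(4) -> [7, 28, 2, 30, 24, 4]
dequeue()->7, [28, 2, 30, 24, 4]

Final queue: [28, 2, 30, 24, 4]


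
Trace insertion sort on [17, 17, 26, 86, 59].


Initial: [17, 17, 26, 86, 59]
Insert 17: [17, 17, 26, 86, 59]
Insert 26: [17, 17, 26, 86, 59]
Insert 86: [17, 17, 26, 86, 59]
Insert 59: [17, 17, 26, 59, 86]

Sorted: [17, 17, 26, 59, 86]


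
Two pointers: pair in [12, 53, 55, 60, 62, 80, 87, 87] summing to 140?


lo=0(12)+hi=7(87)=99
lo=1(53)+hi=7(87)=140

Yes: 53+87=140


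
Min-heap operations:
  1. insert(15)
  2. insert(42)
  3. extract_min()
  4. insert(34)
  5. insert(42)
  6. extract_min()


insert(15) -> [15]
insert(42) -> [15, 42]
extract_min()->15, [42]
insert(34) -> [34, 42]
insert(42) -> [34, 42, 42]
extract_min()->34, [42, 42]

Final heap: [42, 42]


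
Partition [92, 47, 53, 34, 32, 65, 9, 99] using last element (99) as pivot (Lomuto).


Pivot: 99
  92 <= 99: advance i (no swap)
  47 <= 99: advance i (no swap)
  53 <= 99: advance i (no swap)
  34 <= 99: advance i (no swap)
  32 <= 99: advance i (no swap)
  65 <= 99: advance i (no swap)
  9 <= 99: advance i (no swap)
Place pivot at 7: [92, 47, 53, 34, 32, 65, 9, 99]

Partitioned: [92, 47, 53, 34, 32, 65, 9, 99]


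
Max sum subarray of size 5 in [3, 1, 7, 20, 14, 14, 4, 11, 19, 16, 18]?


[0:5]: 45
[1:6]: 56
[2:7]: 59
[3:8]: 63
[4:9]: 62
[5:10]: 64
[6:11]: 68

Max: 68 at [6:11]


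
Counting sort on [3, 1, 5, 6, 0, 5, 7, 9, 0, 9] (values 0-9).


Input: [3, 1, 5, 6, 0, 5, 7, 9, 0, 9]
Counts: [2, 1, 0, 1, 0, 2, 1, 1, 0, 2]

Sorted: [0, 0, 1, 3, 5, 5, 6, 7, 9, 9]


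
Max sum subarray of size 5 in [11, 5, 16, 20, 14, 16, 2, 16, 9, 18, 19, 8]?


[0:5]: 66
[1:6]: 71
[2:7]: 68
[3:8]: 68
[4:9]: 57
[5:10]: 61
[6:11]: 64
[7:12]: 70

Max: 71 at [1:6]


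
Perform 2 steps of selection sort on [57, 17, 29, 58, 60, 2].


Initial: [57, 17, 29, 58, 60, 2]
Step 1: min=2 at 5
  Swap: [2, 17, 29, 58, 60, 57]
Step 2: min=17 at 1
  Swap: [2, 17, 29, 58, 60, 57]

After 2 steps: [2, 17, 29, 58, 60, 57]


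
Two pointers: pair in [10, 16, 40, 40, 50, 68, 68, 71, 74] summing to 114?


lo=0(10)+hi=8(74)=84
lo=1(16)+hi=8(74)=90
lo=2(40)+hi=8(74)=114

Yes: 40+74=114


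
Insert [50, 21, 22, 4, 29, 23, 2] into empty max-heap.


Insert 50: [50]
Insert 21: [50, 21]
Insert 22: [50, 21, 22]
Insert 4: [50, 21, 22, 4]
Insert 29: [50, 29, 22, 4, 21]
Insert 23: [50, 29, 23, 4, 21, 22]
Insert 2: [50, 29, 23, 4, 21, 22, 2]

Final heap: [50, 29, 23, 4, 21, 22, 2]


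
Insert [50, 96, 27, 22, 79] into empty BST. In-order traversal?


Insert 50: root
Insert 96: R from 50
Insert 27: L from 50
Insert 22: L from 50 -> L from 27
Insert 79: R from 50 -> L from 96

In-order: [22, 27, 50, 79, 96]


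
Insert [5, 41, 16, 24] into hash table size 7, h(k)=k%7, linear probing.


Insert 5: h=5 -> slot 5
Insert 41: h=6 -> slot 6
Insert 16: h=2 -> slot 2
Insert 24: h=3 -> slot 3

Table: [None, None, 16, 24, None, 5, 41]


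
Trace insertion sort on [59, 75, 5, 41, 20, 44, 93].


Initial: [59, 75, 5, 41, 20, 44, 93]
Insert 75: [59, 75, 5, 41, 20, 44, 93]
Insert 5: [5, 59, 75, 41, 20, 44, 93]
Insert 41: [5, 41, 59, 75, 20, 44, 93]
Insert 20: [5, 20, 41, 59, 75, 44, 93]
Insert 44: [5, 20, 41, 44, 59, 75, 93]
Insert 93: [5, 20, 41, 44, 59, 75, 93]

Sorted: [5, 20, 41, 44, 59, 75, 93]


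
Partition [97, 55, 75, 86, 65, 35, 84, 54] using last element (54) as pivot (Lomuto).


Pivot: 54
  35 <= 54: swap -> [35, 55, 75, 86, 65, 97, 84, 54]
Place pivot at 1: [35, 54, 75, 86, 65, 97, 84, 55]

Partitioned: [35, 54, 75, 86, 65, 97, 84, 55]


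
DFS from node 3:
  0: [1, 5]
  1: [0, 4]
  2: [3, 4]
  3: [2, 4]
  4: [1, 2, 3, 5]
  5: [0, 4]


Visit 3, push [4, 2]
Visit 2, push [4]
Visit 4, push [5, 1]
Visit 1, push [0]
Visit 0, push [5]
Visit 5, push []

DFS order: [3, 2, 4, 1, 0, 5]


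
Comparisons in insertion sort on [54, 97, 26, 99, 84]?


Algorithm: insertion sort
Input: [54, 97, 26, 99, 84]
Sorted: [26, 54, 84, 97, 99]

7


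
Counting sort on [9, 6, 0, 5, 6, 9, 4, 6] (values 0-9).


Input: [9, 6, 0, 5, 6, 9, 4, 6]
Counts: [1, 0, 0, 0, 1, 1, 3, 0, 0, 2]

Sorted: [0, 4, 5, 6, 6, 6, 9, 9]


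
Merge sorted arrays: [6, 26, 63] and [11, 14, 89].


Take 6 from A
Take 11 from B
Take 14 from B
Take 26 from A
Take 63 from A

Merged: [6, 11, 14, 26, 63, 89]


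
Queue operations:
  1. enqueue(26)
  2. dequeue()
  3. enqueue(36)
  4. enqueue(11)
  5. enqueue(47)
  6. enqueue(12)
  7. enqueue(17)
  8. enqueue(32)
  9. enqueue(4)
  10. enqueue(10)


enqueue(26) -> [26]
dequeue()->26, []
enqueue(36) -> [36]
enqueue(11) -> [36, 11]
enqueue(47) -> [36, 11, 47]
enqueue(12) -> [36, 11, 47, 12]
enqueue(17) -> [36, 11, 47, 12, 17]
enqueue(32) -> [36, 11, 47, 12, 17, 32]
enqueue(4) -> [36, 11, 47, 12, 17, 32, 4]
enqueue(10) -> [36, 11, 47, 12, 17, 32, 4, 10]

Final queue: [36, 11, 47, 12, 17, 32, 4, 10]


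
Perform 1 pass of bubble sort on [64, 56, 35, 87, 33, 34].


Initial: [64, 56, 35, 87, 33, 34]
Pass 1: [56, 35, 64, 33, 34, 87] (4 swaps)

After 1 pass: [56, 35, 64, 33, 34, 87]


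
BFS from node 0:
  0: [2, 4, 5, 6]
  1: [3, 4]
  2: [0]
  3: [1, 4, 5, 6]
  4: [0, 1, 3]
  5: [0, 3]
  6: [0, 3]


Visit 0, enqueue [2, 4, 5, 6]
Visit 2, enqueue []
Visit 4, enqueue [1, 3]
Visit 5, enqueue []
Visit 6, enqueue []
Visit 1, enqueue []
Visit 3, enqueue []

BFS order: [0, 2, 4, 5, 6, 1, 3]


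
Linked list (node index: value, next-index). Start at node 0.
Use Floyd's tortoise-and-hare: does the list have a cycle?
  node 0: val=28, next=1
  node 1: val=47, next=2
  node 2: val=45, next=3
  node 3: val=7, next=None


Floyd's tortoise (slow, +1) and hare (fast, +2):
  init: slow=0, fast=0
  step 1: slow=1, fast=2
  step 2: fast 2->3->None, no cycle

Cycle: no


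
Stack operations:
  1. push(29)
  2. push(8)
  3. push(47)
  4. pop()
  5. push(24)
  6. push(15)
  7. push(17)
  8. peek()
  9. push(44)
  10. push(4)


push(29) -> [29]
push(8) -> [29, 8]
push(47) -> [29, 8, 47]
pop()->47, [29, 8]
push(24) -> [29, 8, 24]
push(15) -> [29, 8, 24, 15]
push(17) -> [29, 8, 24, 15, 17]
peek()->17
push(44) -> [29, 8, 24, 15, 17, 44]
push(4) -> [29, 8, 24, 15, 17, 44, 4]

Final stack: [29, 8, 24, 15, 17, 44, 4]


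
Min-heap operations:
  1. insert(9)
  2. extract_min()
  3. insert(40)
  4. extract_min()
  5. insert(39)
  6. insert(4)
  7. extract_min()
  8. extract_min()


insert(9) -> [9]
extract_min()->9, []
insert(40) -> [40]
extract_min()->40, []
insert(39) -> [39]
insert(4) -> [4, 39]
extract_min()->4, [39]
extract_min()->39, []

Final heap: []


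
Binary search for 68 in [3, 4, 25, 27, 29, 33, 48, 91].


Step 1: lo=0, hi=7, mid=3, val=27
Step 2: lo=4, hi=7, mid=5, val=33
Step 3: lo=6, hi=7, mid=6, val=48
Step 4: lo=7, hi=7, mid=7, val=91

Not found


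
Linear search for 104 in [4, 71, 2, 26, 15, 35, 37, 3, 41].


i=0: 4!=104
i=1: 71!=104
i=2: 2!=104
i=3: 26!=104
i=4: 15!=104
i=5: 35!=104
i=6: 37!=104
i=7: 3!=104
i=8: 41!=104

Not found, 9 comps


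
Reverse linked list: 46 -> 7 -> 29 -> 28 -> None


Step 1: curr=46, set curr.next=prev(None) | reversed so far: 46
Step 2: curr=7, set curr.next=prev(46) | reversed so far: 7 -> 46
Step 3: curr=29, set curr.next=prev(7) | reversed so far: 29 -> 7 -> 46
Step 4: curr=28, set curr.next=prev(29) | reversed so far: 28 -> 29 -> 7 -> 46

28 -> 29 -> 7 -> 46 -> None


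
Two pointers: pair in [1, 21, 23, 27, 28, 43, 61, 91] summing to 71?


lo=0(1)+hi=7(91)=92
lo=0(1)+hi=6(61)=62
lo=1(21)+hi=6(61)=82
lo=1(21)+hi=5(43)=64
lo=2(23)+hi=5(43)=66
lo=3(27)+hi=5(43)=70
lo=4(28)+hi=5(43)=71

Yes: 28+43=71


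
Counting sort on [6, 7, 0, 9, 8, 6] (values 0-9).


Input: [6, 7, 0, 9, 8, 6]
Counts: [1, 0, 0, 0, 0, 0, 2, 1, 1, 1]

Sorted: [0, 6, 6, 7, 8, 9]


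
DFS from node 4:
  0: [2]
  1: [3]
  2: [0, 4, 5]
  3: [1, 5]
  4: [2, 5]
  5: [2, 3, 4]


Visit 4, push [5, 2]
Visit 2, push [5, 0]
Visit 0, push []
Visit 5, push [3]
Visit 3, push [1]
Visit 1, push []

DFS order: [4, 2, 0, 5, 3, 1]


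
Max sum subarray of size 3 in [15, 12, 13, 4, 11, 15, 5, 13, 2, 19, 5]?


[0:3]: 40
[1:4]: 29
[2:5]: 28
[3:6]: 30
[4:7]: 31
[5:8]: 33
[6:9]: 20
[7:10]: 34
[8:11]: 26

Max: 40 at [0:3]


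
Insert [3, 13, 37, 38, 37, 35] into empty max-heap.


Insert 3: [3]
Insert 13: [13, 3]
Insert 37: [37, 3, 13]
Insert 38: [38, 37, 13, 3]
Insert 37: [38, 37, 13, 3, 37]
Insert 35: [38, 37, 35, 3, 37, 13]

Final heap: [38, 37, 35, 3, 37, 13]


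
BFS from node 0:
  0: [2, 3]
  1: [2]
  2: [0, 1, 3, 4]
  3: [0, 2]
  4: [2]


Visit 0, enqueue [2, 3]
Visit 2, enqueue [1, 4]
Visit 3, enqueue []
Visit 1, enqueue []
Visit 4, enqueue []

BFS order: [0, 2, 3, 1, 4]


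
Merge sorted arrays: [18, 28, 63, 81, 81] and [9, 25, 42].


Take 9 from B
Take 18 from A
Take 25 from B
Take 28 from A
Take 42 from B

Merged: [9, 18, 25, 28, 42, 63, 81, 81]


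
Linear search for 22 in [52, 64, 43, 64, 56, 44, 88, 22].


i=0: 52!=22
i=1: 64!=22
i=2: 43!=22
i=3: 64!=22
i=4: 56!=22
i=5: 44!=22
i=6: 88!=22
i=7: 22==22 found!

Found at 7, 8 comps
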